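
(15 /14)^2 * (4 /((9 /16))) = 400 /49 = 8.16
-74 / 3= -24.67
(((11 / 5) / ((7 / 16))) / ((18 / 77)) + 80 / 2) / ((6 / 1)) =1384 / 135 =10.25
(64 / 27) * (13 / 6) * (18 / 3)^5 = 39936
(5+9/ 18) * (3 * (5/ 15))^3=11/ 2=5.50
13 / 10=1.30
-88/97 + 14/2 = 591/97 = 6.09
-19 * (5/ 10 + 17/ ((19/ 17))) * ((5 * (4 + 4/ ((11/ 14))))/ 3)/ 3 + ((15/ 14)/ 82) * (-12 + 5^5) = -55572065/ 37884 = -1466.90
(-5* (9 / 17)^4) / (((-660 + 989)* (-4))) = 32805 / 109913636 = 0.00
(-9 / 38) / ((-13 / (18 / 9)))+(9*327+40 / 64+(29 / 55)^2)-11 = 17531352291 / 5977400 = 2932.94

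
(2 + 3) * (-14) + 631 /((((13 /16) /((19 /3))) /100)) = 19179670 /39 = 491786.41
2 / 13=0.15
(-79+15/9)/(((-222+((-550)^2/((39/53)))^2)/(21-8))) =-764556/128520527956169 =-0.00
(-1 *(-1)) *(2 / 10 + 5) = 26 / 5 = 5.20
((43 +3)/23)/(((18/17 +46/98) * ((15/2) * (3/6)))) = 6664/19095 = 0.35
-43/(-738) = 43/738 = 0.06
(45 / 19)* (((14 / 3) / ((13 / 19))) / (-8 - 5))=-210 / 169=-1.24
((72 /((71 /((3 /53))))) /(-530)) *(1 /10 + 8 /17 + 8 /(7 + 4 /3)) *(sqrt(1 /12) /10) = -11709 *sqrt(3) /4238078750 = -0.00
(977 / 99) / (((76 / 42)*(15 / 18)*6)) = 6839 / 6270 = 1.09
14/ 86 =0.16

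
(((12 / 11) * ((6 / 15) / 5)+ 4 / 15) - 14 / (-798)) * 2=3882 / 5225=0.74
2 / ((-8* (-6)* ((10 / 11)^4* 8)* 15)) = 14641 / 28800000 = 0.00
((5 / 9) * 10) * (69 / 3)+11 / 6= 2333 / 18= 129.61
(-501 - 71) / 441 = -572 / 441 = -1.30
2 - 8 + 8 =2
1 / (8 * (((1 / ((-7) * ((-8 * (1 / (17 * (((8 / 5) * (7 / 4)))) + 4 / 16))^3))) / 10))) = 21466890 / 240737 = 89.17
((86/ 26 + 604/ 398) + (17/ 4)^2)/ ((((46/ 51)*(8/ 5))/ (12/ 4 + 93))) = 724738815/ 476008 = 1522.53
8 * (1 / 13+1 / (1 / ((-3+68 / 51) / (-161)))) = 4384 / 6279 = 0.70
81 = 81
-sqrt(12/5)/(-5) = 2 * sqrt(15)/25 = 0.31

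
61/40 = 1.52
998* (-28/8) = -3493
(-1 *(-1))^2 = 1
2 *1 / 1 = 2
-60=-60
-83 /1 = -83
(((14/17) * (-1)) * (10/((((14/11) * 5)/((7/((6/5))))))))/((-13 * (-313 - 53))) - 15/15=-243043/242658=-1.00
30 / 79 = 0.38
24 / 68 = 6 / 17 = 0.35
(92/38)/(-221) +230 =965724/4199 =229.99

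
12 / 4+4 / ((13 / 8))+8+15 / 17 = 3170 / 221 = 14.34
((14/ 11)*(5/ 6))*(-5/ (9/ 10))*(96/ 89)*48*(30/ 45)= -1792000/ 8811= -203.38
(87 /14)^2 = 7569 /196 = 38.62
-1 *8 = -8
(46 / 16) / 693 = 23 / 5544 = 0.00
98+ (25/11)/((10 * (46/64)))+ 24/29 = 727418/7337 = 99.14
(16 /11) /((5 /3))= 48 /55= 0.87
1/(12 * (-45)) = -1/540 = -0.00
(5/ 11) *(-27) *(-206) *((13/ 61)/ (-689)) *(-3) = 83430/ 35563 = 2.35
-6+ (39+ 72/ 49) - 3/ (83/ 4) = 139599/ 4067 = 34.32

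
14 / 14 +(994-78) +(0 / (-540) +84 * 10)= 1757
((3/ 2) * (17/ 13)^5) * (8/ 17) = 2.70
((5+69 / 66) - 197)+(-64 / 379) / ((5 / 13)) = -7979199 / 41690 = -191.39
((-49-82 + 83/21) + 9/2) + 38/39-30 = -82759/546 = -151.57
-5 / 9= -0.56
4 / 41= 0.10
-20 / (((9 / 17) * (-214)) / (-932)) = -158440 / 963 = -164.53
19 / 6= 3.17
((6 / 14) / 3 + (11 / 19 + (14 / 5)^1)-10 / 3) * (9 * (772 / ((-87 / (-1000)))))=58054400 / 3857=15051.70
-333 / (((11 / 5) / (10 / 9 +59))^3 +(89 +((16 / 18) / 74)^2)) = -730860530555197125 / 195335521031320436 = -3.74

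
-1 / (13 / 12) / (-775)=12 / 10075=0.00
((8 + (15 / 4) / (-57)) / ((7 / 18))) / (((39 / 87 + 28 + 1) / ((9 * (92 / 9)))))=3619809 / 56791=63.74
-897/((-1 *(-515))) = -897/515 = -1.74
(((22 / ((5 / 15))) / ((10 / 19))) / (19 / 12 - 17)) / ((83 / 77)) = -579348 / 76775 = -7.55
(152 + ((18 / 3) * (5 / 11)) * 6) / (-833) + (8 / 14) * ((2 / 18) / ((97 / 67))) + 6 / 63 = -504146 / 7999299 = -0.06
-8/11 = -0.73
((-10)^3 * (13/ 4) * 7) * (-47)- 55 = 1069195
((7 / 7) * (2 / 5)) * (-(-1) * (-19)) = -7.60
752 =752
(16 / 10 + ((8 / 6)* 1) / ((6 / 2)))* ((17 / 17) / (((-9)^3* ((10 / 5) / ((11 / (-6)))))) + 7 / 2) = 704467 / 98415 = 7.16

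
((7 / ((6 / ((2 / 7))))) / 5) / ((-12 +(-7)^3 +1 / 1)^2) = 1 / 1879740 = 0.00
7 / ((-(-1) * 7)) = 1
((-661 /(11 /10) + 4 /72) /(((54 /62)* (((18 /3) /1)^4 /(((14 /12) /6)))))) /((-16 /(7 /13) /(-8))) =-180713911 /6484997376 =-0.03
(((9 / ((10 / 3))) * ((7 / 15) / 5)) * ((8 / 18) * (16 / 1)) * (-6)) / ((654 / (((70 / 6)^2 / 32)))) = -343 / 4905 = -0.07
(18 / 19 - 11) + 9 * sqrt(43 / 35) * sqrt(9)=-191 / 19 + 27 * sqrt(1505) / 35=19.87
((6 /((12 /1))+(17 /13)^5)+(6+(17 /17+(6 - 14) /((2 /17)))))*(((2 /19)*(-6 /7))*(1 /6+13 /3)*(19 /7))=1136341953 /18193357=62.46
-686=-686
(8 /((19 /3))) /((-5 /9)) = -216 /95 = -2.27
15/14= 1.07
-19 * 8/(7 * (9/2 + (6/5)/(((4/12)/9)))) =-1520/2583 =-0.59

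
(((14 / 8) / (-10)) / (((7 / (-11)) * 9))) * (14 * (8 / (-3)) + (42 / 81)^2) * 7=-104027 / 13122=-7.93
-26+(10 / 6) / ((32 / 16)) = -151 / 6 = -25.17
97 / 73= 1.33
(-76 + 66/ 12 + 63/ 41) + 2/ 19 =-107281/ 1558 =-68.86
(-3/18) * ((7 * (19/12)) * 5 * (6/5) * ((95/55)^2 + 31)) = -136724/363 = -376.65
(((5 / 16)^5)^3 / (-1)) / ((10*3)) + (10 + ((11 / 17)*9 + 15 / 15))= 1978413301801589645191 / 117597993469898391552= 16.82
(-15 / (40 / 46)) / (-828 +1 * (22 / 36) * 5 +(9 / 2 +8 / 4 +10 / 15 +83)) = 621 / 26452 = 0.02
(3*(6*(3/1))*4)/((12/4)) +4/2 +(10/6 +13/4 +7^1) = 1031/12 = 85.92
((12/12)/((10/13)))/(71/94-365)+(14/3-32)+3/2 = -8846297/342390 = -25.84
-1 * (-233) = 233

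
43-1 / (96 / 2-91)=1850 / 43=43.02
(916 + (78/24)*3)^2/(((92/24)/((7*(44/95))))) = 137718273/190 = 724833.02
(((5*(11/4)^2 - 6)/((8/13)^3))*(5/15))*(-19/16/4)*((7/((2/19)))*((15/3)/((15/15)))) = -14129379355/3145728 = -4491.61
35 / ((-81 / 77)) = -2695 / 81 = -33.27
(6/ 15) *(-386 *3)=-2316/ 5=-463.20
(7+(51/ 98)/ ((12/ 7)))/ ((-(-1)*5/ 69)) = 28221/ 280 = 100.79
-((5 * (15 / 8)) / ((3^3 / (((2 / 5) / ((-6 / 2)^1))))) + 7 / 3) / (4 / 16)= -247 / 27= -9.15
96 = 96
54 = 54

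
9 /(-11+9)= -9 /2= -4.50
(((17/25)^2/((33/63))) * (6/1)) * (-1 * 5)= -36414/1375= -26.48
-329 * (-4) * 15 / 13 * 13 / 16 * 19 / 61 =93765 / 244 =384.28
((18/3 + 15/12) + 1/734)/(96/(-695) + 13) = 0.56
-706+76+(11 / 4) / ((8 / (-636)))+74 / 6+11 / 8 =-10019 / 12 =-834.92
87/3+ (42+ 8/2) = 75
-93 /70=-1.33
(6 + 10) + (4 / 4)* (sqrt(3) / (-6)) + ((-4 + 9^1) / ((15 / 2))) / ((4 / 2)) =49 / 3- sqrt(3) / 6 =16.04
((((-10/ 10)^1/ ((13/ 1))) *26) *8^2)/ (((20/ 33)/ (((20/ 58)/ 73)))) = -2112/ 2117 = -1.00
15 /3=5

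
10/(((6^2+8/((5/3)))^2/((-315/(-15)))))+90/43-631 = -628.78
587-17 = 570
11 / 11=1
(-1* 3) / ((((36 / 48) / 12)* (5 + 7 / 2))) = -96 / 17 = -5.65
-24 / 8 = -3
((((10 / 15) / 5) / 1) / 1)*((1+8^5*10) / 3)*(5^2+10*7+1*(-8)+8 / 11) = 14053874 / 11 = 1277624.91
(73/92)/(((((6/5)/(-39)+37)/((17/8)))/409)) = 32991985/1768608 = 18.65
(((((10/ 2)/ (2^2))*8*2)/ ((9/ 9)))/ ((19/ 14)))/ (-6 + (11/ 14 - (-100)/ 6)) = 11760/ 9139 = 1.29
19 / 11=1.73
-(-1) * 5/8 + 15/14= 95/56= 1.70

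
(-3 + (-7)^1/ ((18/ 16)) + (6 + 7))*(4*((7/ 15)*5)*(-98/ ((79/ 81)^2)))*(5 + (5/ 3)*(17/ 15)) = -156177504/ 6241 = -25024.44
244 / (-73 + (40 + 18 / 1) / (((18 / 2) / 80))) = 2196 / 3983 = 0.55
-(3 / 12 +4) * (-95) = 1615 / 4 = 403.75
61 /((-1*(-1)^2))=-61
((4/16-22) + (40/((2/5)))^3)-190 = 3999153/4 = 999788.25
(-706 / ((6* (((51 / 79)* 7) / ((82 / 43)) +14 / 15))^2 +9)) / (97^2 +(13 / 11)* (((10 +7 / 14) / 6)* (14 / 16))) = -6517923654880 / 34906210162942277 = -0.00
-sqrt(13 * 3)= -sqrt(39)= -6.24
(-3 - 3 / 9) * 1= -10 / 3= -3.33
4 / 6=2 / 3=0.67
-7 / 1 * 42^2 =-12348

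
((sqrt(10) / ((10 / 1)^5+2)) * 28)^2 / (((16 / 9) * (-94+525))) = 5 / 4886816782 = 0.00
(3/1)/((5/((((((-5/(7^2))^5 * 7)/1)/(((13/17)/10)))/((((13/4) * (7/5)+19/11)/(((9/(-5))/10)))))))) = 12622500/724468306471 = 0.00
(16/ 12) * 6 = 8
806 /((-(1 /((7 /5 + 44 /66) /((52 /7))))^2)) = -1459759 /23400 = -62.38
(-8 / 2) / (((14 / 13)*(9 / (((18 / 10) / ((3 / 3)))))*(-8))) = 13 / 140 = 0.09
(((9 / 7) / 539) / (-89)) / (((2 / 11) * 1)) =-9 / 61054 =-0.00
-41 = -41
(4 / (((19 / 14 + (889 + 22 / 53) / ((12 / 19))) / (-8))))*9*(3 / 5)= -142464 / 1162135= -0.12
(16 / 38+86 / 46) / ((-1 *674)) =-1001 / 294538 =-0.00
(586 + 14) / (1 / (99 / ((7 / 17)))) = 1009800 / 7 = 144257.14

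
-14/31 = -0.45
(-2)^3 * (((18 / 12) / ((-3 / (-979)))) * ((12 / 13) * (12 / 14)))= -281952 / 91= -3098.37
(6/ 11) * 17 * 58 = 5916/ 11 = 537.82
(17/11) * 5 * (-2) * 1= -170/11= -15.45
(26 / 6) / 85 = 13 / 255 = 0.05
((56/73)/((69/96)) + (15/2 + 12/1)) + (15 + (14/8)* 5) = 297635/6716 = 44.32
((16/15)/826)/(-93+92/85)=-136/9680307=-0.00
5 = 5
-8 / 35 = -0.23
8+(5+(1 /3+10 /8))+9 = 283 /12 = 23.58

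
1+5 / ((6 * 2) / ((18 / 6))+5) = 14 / 9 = 1.56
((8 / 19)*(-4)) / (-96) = 1 / 57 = 0.02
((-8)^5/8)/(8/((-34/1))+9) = -69632/149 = -467.33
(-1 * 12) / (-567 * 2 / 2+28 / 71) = 852 / 40229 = 0.02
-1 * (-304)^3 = 28094464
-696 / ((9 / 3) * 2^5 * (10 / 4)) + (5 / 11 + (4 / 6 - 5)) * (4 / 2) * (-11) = 2473 / 30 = 82.43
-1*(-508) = 508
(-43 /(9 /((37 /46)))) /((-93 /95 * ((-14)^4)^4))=151145 /83855559412336407478272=0.00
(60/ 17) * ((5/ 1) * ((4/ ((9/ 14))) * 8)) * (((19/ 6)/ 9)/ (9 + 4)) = 425600/ 17901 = 23.78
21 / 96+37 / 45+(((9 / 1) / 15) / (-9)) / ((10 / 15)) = 271 / 288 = 0.94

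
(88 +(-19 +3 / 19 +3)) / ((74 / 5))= 6855 / 1406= 4.88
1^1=1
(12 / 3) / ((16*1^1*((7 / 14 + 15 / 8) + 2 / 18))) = 0.10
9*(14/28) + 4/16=19/4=4.75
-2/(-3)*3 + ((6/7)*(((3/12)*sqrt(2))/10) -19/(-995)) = 3*sqrt(2)/140 + 2009/995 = 2.05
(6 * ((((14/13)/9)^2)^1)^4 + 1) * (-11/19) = -0.58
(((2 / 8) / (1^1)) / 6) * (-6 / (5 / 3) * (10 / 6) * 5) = -5 / 4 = -1.25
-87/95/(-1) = 87/95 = 0.92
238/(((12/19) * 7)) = 323/6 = 53.83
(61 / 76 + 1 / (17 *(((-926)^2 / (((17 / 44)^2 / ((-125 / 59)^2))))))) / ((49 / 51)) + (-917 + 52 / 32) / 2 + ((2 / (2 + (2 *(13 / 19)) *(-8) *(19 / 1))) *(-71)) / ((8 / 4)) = -1135486892549246908661 / 2487334868557000000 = -456.51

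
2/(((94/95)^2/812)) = 3664150/2209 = 1658.74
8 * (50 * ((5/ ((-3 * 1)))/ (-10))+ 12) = 488/ 3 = 162.67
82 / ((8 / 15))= 615 / 4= 153.75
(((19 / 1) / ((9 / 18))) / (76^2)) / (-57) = -1 / 8664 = -0.00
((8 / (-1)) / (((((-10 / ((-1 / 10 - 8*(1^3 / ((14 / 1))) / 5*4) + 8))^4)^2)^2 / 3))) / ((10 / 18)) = -795732941010596941534003061038428668590880667 / 2077058160600062500000000000000000000000000000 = -0.38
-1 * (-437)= 437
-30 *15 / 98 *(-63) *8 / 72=225 / 7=32.14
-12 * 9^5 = -708588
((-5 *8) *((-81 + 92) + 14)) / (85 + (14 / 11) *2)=-11000 / 963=-11.42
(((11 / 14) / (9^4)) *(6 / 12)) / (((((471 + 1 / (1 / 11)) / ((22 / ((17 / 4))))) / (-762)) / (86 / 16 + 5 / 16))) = -199771 / 71681112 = -0.00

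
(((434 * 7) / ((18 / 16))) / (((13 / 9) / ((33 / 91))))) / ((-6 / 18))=-343728 / 169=-2033.89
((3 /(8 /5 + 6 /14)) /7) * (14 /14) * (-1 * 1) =-15 /71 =-0.21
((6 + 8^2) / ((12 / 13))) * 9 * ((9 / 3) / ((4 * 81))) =455 / 72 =6.32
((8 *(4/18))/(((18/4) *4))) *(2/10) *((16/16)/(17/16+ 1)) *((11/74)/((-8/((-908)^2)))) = -6595712/44955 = -146.72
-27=-27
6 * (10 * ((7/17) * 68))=1680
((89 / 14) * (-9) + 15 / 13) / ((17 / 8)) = -26.38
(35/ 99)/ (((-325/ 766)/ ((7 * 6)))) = -35.00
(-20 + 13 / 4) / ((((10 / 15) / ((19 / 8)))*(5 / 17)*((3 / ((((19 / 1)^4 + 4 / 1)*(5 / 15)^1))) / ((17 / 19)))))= -2628628.10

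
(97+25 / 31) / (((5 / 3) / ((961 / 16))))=35247 / 10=3524.70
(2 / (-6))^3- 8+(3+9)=107 / 27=3.96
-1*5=-5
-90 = -90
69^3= 328509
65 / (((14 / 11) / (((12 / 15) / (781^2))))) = 26 / 388157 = 0.00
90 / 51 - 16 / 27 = 538 / 459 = 1.17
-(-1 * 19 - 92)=111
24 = 24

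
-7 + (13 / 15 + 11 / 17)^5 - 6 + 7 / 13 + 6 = 20829508236788 / 14016650821875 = 1.49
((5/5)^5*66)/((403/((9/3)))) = 198/403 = 0.49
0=0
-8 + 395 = 387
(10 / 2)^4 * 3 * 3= 5625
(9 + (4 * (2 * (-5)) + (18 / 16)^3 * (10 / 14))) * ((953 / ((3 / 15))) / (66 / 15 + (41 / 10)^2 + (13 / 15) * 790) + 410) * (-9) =42675782082615 / 379479296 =112458.79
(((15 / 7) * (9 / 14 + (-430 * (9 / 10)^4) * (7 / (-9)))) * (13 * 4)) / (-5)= -60079617 / 12250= -4904.46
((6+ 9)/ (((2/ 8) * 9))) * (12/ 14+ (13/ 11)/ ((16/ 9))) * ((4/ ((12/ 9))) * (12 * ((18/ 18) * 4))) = 112500/ 77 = 1461.04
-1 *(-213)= 213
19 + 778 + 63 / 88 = 797.72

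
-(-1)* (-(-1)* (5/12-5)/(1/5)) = -22.92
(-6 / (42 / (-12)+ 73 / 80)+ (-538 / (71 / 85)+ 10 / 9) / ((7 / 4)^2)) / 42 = -74763280 / 15123213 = -4.94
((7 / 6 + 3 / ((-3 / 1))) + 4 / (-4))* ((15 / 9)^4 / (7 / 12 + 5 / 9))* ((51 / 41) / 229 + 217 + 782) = -5640.27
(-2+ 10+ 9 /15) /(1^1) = 43 /5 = 8.60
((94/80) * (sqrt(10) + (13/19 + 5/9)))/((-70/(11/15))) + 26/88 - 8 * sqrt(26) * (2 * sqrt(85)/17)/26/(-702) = -517 * sqrt(10)/42000 + 4 * sqrt(2210)/77571 + 1383491/4937625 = 0.24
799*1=799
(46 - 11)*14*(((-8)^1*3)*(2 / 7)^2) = -960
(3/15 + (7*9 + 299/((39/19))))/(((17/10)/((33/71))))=68926/1207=57.11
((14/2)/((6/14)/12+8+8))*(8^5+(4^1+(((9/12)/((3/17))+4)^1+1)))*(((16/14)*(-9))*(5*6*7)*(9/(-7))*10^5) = 1784349000000000/449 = 3974051224944.32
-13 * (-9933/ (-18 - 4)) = -11739/ 2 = -5869.50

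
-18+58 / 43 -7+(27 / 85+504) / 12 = 268647 / 14620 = 18.38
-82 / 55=-1.49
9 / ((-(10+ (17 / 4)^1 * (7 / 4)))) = -16 / 31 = -0.52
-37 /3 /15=-37 /45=-0.82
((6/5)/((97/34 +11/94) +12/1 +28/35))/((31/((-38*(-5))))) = 910860/1953031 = 0.47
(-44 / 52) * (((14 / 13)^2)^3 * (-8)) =662599168 / 62748517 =10.56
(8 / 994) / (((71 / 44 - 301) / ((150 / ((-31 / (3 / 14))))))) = 13200 / 473564959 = 0.00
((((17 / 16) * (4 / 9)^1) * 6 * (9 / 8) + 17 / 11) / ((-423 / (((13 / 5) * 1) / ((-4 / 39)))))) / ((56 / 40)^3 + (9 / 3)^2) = 3519425 / 145719552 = 0.02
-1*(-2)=2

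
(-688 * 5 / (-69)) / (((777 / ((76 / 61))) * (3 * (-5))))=-52288 / 9811179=-0.01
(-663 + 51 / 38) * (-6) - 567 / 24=599841 / 152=3946.32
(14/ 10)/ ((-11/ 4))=-28/ 55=-0.51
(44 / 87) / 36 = 11 / 783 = 0.01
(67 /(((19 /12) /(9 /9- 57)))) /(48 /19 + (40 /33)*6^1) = -15477 /64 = -241.83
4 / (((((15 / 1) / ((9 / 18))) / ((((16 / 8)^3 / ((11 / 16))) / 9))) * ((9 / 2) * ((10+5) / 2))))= 0.01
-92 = -92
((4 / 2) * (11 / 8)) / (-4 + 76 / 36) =-99 / 68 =-1.46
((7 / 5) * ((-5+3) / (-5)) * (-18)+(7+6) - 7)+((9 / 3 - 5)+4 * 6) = 17.92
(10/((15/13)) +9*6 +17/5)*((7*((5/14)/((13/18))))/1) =2973/13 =228.69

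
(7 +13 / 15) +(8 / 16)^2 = 487 / 60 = 8.12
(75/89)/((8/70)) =2625/356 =7.37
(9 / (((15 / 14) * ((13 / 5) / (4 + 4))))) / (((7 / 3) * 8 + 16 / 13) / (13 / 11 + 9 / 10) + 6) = 115416 / 69473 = 1.66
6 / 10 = 3 / 5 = 0.60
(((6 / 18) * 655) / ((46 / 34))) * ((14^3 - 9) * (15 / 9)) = 152271125 / 207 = 735609.30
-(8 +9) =-17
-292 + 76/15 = -4304/15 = -286.93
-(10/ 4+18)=-41/ 2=-20.50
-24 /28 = -6 /7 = -0.86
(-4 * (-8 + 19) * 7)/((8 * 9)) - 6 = -185/18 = -10.28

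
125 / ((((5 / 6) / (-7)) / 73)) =-76650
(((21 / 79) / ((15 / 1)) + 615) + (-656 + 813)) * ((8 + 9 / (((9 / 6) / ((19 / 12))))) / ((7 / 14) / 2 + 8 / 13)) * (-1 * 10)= -12333412 / 79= -156119.14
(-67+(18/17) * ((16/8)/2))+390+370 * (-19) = -114001/17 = -6705.94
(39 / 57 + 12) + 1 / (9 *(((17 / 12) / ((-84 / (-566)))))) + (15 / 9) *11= 8509040 / 274227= 31.03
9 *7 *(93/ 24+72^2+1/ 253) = 661516821/ 2024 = 326836.37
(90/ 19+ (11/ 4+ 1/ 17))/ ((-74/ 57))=-29247/ 5032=-5.81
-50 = -50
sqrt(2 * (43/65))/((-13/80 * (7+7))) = -8 * sqrt(5590)/1183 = -0.51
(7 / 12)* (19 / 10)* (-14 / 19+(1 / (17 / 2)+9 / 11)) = 4949 / 22440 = 0.22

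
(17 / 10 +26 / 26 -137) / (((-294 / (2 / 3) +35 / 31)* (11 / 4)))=0.11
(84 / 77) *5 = 5.45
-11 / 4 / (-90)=11 / 360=0.03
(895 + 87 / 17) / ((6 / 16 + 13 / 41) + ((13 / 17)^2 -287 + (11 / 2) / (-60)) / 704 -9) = -901020933120 / 8723642419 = -103.28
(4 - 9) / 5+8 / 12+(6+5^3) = 392 / 3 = 130.67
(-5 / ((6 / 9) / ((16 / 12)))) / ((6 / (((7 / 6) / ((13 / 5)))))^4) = -7503125 / 23985756288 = -0.00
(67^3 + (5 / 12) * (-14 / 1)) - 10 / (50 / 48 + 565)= 4902943043 / 16302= 300757.15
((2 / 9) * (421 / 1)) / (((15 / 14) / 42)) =165032 / 45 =3667.38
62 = 62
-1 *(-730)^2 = -532900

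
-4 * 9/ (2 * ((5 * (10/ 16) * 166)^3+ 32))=-1152/ 8934173923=-0.00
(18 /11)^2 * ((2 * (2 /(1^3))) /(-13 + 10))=-3.57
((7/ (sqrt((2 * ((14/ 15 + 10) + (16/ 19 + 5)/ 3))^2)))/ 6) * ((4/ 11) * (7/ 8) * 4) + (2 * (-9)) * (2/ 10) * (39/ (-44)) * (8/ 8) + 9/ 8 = 7064329/ 1615240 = 4.37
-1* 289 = -289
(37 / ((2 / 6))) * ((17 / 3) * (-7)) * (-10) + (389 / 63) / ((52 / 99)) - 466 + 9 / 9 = 15861939 / 364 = 43576.76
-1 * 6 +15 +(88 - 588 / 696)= 5577 / 58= 96.16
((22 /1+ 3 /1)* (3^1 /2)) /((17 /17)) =37.50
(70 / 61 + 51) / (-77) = -3181 / 4697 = -0.68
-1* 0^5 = 0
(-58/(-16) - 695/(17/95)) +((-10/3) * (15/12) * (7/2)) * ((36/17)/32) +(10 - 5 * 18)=-2154873/544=-3961.16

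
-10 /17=-0.59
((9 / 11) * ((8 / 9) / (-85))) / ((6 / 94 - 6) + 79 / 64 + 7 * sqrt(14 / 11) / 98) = 0.00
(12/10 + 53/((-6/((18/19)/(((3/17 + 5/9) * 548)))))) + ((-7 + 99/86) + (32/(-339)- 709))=-60665954755667/84994405440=-713.76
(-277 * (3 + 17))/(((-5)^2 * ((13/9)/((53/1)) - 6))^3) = 120252716964/72264893903125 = 0.00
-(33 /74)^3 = -35937 /405224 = -0.09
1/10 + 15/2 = 38/5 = 7.60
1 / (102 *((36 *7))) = 1 / 25704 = 0.00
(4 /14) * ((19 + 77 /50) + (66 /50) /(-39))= 5.86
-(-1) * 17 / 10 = 17 / 10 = 1.70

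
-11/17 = -0.65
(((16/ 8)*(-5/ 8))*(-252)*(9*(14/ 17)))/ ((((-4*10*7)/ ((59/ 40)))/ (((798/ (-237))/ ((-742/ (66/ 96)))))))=-6991677/ 182218240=-0.04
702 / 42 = 117 / 7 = 16.71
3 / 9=1 / 3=0.33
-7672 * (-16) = 122752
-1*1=-1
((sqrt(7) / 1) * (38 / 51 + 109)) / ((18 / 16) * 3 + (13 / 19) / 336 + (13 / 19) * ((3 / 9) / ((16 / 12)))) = 11910416 * sqrt(7) / 385067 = 81.84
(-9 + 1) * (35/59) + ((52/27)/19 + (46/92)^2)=-532021/121068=-4.39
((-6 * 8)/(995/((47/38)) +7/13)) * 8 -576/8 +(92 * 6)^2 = 49945252088/163953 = 304631.52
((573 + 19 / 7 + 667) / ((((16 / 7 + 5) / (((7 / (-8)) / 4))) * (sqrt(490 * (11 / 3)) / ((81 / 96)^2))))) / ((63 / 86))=-10099539 * sqrt(330) / 214466560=-0.86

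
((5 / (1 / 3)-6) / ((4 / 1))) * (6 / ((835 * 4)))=27 / 6680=0.00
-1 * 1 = -1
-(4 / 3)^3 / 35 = -64 / 945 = -0.07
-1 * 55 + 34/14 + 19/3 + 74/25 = -22721/525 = -43.28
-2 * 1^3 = -2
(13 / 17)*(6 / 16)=39 / 136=0.29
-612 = -612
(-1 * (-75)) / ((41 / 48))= 3600 / 41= 87.80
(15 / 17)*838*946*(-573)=-6813669060 / 17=-400804062.35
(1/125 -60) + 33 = -26.99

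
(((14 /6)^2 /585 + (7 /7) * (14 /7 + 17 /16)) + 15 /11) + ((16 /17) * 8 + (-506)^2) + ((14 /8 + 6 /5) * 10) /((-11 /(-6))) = 4033746342763 /15752880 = 256064.06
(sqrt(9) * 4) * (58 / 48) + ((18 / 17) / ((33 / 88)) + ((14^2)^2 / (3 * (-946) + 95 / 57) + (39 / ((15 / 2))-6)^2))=31963121 / 7232650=4.42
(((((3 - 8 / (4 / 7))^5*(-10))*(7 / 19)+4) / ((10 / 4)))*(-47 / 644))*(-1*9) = 2384376129 / 15295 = 155892.52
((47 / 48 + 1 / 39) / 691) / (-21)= -209 / 3018288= -0.00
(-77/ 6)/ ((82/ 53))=-4081/ 492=-8.29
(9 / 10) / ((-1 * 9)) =-1 / 10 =-0.10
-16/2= -8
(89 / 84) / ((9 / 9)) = 1.06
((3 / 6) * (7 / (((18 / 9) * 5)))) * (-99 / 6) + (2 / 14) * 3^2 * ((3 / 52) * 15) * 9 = 15429 / 3640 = 4.24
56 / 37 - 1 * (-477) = 17705 / 37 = 478.51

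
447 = 447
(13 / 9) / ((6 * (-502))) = -13 / 27108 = -0.00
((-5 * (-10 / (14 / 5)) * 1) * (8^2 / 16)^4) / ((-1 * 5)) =-6400 / 7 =-914.29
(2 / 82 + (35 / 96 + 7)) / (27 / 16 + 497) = 29083 / 1962834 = 0.01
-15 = -15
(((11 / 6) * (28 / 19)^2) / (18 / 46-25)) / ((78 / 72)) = -198352 / 1328119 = -0.15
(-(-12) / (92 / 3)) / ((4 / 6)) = 0.59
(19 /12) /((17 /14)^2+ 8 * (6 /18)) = 0.38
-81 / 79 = -1.03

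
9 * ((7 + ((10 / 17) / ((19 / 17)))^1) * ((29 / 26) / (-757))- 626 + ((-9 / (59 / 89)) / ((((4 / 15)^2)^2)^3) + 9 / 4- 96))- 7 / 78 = -524671167617413144698577 / 555246711472128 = -944933408.48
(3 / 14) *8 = 12 / 7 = 1.71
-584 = -584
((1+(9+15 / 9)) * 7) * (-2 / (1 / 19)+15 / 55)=-101675 / 33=-3081.06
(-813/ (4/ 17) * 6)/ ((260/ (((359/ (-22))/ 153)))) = 97289/ 11440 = 8.50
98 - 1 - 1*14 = 83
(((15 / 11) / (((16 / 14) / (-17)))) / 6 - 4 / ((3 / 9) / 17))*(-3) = 109497 / 176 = 622.14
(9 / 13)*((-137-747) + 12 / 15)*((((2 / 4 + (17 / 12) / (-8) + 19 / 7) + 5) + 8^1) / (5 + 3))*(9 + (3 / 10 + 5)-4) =-17675109 / 1400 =-12625.08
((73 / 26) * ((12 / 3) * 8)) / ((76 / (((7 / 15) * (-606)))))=-412888 / 1235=-334.32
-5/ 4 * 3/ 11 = -15/ 44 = -0.34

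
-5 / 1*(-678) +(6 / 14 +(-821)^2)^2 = 22262260690210 / 49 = 454331850820.61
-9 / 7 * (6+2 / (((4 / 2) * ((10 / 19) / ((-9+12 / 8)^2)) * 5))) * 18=-17739 / 28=-633.54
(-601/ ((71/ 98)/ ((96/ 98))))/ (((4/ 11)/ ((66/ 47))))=-10471824/ 3337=-3138.10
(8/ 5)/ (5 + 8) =8/ 65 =0.12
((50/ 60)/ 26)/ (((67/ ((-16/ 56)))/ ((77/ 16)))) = -55/ 83616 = -0.00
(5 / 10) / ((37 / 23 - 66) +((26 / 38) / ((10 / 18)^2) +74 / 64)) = -174800 / 21331967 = -0.01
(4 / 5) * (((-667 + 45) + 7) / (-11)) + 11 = 613 / 11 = 55.73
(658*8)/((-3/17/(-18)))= 536928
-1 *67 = -67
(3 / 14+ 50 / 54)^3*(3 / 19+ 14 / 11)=23938834309 / 11288121768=2.12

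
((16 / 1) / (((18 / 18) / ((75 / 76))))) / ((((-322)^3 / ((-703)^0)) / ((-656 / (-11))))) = -24600 / 872215729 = -0.00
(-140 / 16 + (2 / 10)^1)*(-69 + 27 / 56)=656127 / 1120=585.83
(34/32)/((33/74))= 629/264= 2.38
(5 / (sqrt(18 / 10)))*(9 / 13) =15*sqrt(5) / 13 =2.58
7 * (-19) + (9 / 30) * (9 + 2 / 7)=-1823 / 14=-130.21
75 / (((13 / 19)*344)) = 1425 / 4472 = 0.32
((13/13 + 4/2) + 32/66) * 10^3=115000/33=3484.85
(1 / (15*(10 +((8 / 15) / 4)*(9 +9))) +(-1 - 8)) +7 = -371 / 186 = -1.99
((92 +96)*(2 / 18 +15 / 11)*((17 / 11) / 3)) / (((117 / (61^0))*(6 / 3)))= 233308 / 382239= 0.61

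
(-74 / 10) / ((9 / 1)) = -37 / 45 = -0.82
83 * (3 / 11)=249 / 11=22.64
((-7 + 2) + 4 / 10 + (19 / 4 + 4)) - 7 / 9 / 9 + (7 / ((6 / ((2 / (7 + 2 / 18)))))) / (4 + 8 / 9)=4710977 / 1140480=4.13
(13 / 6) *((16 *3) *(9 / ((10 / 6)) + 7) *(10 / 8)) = 1612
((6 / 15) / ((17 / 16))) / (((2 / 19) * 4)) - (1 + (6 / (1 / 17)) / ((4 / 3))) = -13023 / 170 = -76.61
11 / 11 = 1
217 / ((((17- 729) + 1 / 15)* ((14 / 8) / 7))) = -1.22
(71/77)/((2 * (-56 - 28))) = -71/12936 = -0.01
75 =75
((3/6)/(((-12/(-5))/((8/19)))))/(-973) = -5/55461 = -0.00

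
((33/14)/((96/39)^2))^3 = 173461035033/2946347565056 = 0.06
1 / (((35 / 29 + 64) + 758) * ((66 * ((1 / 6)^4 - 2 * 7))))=-6264 / 4764406229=-0.00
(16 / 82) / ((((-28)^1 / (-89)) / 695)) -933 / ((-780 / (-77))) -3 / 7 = 25259831 / 74620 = 338.51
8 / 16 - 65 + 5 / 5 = -127 / 2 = -63.50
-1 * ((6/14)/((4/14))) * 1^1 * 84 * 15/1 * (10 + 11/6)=-22365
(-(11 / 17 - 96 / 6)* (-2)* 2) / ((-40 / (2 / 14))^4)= -261 / 26122880000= -0.00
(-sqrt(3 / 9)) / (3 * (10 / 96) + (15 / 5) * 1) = -16 * sqrt(3) / 159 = -0.17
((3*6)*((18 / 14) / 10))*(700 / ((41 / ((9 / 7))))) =14580 / 287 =50.80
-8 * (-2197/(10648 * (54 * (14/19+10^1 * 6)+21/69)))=960089/1907856731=0.00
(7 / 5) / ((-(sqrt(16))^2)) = -7 / 80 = -0.09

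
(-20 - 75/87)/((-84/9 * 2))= 1815/1624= 1.12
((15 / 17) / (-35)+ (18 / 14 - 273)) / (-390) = 10779 / 15470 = 0.70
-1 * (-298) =298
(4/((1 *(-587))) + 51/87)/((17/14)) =138082/289391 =0.48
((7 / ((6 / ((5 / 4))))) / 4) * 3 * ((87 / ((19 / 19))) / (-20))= -609 / 128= -4.76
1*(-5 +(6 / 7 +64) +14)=517 / 7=73.86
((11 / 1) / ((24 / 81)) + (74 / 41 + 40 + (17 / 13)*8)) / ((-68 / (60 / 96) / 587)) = -1118719275 / 2319616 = -482.29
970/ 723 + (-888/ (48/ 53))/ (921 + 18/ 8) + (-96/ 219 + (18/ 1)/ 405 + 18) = 17430774416/ 974564235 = 17.89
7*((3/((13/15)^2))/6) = 1575/338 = 4.66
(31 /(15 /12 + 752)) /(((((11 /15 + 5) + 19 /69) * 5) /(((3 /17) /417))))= 124 /213901123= 0.00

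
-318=-318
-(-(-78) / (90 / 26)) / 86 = -169 / 645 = -0.26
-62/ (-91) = 62/ 91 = 0.68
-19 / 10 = -1.90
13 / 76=0.17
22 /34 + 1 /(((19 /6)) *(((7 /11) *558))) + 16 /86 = 7540762 /9041739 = 0.83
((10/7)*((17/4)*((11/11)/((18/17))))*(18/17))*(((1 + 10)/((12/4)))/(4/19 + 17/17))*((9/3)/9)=17765/2898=6.13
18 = 18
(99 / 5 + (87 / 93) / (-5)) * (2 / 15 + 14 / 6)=22496 / 465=48.38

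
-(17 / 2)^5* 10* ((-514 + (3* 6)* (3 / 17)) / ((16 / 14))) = 6346343185 / 32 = 198323224.53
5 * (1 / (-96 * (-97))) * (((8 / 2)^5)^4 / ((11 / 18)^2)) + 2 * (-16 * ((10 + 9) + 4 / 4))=18554251207040 / 11737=1580834217.18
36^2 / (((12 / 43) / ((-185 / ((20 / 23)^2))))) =-22724253 / 20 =-1136212.65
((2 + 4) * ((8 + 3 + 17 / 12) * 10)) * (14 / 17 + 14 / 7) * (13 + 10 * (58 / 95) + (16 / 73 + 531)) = 1157623.65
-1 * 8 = -8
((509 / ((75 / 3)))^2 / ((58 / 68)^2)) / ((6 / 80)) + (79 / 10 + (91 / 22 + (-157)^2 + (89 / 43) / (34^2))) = 5562723657057169 / 172443265500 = 32258.28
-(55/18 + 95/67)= -5395/1206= -4.47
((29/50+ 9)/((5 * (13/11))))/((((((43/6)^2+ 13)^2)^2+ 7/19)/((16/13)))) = 1345184299008/11567898332568407375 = 0.00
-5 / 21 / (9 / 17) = -85 / 189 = -0.45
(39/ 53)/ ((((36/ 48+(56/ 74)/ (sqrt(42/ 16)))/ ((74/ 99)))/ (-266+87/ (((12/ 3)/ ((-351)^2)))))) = 42343830923082/ 13191541 - 12207230536384*sqrt(42)/ 39574623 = 1210866.80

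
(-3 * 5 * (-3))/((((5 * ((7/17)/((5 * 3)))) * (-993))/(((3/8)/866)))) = -2295/16052176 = -0.00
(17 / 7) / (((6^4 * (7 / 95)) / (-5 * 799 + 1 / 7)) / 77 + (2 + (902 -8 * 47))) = 124195115 / 27001463244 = 0.00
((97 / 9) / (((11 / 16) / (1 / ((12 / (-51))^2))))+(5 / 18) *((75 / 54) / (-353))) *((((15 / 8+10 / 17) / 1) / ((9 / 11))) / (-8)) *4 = -119341066315 / 279982656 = -426.24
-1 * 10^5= -100000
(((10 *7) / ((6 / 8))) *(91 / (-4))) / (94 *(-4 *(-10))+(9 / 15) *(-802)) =-2275 / 3513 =-0.65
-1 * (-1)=1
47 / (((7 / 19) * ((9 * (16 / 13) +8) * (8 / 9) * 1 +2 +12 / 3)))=104481 / 18802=5.56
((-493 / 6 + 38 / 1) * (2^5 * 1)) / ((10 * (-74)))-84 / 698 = 69326 / 38739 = 1.79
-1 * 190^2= -36100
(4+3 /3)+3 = 8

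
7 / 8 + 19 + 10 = 239 / 8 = 29.88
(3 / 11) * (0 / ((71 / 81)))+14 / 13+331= 4317 / 13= 332.08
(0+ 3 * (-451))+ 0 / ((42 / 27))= -1353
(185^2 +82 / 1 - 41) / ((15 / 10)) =22844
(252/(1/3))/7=108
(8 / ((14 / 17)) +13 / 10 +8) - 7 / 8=18.14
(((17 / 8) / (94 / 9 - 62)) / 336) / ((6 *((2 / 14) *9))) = -17 / 1069056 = -0.00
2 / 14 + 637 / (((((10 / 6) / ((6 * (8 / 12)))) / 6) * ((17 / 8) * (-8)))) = -320963 / 595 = -539.43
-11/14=-0.79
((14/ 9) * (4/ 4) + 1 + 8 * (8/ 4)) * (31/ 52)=5177/ 468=11.06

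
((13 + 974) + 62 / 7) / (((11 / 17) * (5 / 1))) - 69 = 91942 / 385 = 238.81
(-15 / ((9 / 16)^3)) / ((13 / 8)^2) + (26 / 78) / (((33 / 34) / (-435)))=-81904690 / 451737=-181.31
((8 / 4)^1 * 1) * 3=6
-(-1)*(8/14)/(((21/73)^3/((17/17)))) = 1556068/64827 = 24.00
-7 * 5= -35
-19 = -19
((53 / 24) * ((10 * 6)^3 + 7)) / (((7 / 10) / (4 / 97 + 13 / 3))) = 72868881415 / 24444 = 2981053.90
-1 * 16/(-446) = 8/223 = 0.04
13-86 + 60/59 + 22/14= -29080/413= -70.41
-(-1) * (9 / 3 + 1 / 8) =25 / 8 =3.12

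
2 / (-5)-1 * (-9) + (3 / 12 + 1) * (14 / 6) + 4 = 931 / 60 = 15.52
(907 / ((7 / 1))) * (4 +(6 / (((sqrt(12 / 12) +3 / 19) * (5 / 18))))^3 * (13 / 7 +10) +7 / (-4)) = 325237150861299 / 32609500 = 9973693.28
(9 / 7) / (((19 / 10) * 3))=30 / 133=0.23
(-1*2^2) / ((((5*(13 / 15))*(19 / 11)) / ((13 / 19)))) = -132 / 361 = -0.37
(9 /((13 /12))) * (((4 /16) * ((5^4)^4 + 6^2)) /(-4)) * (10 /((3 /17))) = -116729736355665 /26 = -4489605244448.65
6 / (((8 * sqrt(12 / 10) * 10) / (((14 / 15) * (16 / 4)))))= 7 * sqrt(30) / 150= 0.26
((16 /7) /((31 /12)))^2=36864 /47089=0.78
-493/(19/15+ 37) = -7395/574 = -12.88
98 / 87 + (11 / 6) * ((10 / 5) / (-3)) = -25 / 261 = -0.10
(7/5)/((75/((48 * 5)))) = 112/25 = 4.48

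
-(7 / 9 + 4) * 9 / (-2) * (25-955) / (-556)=19995 / 556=35.96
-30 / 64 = -15 / 32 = -0.47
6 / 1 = 6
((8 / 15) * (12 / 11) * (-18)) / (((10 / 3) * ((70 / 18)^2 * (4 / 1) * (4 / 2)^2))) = -4374 / 336875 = -0.01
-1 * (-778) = 778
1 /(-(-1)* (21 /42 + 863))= 2 /1727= 0.00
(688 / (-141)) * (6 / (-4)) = 344 / 47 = 7.32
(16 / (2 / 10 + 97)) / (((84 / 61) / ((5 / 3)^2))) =15250 / 45927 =0.33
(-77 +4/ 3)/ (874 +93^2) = -0.01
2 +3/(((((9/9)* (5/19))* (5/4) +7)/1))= 1342/557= 2.41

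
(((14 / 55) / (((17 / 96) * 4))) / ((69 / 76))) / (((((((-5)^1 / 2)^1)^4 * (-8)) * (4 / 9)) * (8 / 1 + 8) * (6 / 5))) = -399 / 2688125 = -0.00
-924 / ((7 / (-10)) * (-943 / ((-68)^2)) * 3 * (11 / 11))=-2034560 / 943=-2157.54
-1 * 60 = -60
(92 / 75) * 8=736 / 75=9.81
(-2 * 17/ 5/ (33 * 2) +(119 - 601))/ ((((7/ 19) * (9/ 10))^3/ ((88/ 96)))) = -27280643650/ 2250423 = -12122.45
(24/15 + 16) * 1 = 88/5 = 17.60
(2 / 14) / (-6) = -1 / 42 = -0.02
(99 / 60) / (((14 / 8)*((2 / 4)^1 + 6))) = 0.15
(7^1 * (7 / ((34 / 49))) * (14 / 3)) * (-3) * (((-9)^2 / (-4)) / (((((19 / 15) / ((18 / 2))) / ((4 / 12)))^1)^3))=124054567875 / 466412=265976.36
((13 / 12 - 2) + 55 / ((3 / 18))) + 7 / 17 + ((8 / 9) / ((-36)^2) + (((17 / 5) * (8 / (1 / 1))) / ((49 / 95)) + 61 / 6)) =953143651 / 2429028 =392.40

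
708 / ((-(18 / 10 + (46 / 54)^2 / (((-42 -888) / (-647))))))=-480002760 / 1562609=-307.18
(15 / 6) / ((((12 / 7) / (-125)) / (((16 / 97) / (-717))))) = 0.04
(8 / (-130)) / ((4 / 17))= -17 / 65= -0.26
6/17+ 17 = 295/17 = 17.35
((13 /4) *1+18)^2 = 7225 /16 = 451.56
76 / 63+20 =1336 / 63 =21.21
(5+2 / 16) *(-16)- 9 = -91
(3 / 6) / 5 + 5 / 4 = 27 / 20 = 1.35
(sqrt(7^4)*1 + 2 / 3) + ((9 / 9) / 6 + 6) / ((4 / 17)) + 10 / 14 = 4289 / 56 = 76.59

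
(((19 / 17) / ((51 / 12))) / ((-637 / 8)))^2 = 0.00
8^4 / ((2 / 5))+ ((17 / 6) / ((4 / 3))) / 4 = 327697 / 32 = 10240.53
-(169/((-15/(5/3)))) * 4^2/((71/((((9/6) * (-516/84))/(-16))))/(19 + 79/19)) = 1598740/28329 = 56.43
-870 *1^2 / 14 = -435 / 7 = -62.14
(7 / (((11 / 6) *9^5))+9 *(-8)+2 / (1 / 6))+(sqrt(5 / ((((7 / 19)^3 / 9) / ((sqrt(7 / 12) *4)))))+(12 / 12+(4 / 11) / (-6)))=-12787375 / 216513+19 *sqrt(190) *21^(3 / 4) / 49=-6.63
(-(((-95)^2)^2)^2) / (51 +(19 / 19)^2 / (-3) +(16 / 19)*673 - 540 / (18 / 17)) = -61768971877616.08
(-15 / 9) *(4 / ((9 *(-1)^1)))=20 / 27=0.74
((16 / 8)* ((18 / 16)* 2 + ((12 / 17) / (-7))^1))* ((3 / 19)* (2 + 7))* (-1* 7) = -27621 / 646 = -42.76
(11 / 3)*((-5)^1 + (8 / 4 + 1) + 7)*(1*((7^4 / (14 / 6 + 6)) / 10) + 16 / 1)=123233 / 150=821.55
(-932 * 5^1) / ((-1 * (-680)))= -233 / 34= -6.85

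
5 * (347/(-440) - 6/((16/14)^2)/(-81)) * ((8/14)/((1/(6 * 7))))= -34781/396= -87.83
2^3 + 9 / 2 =25 / 2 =12.50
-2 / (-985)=2 / 985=0.00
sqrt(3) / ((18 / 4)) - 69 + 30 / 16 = -537 / 8 + 2 * sqrt(3) / 9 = -66.74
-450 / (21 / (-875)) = 18750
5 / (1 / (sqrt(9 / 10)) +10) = 45 / 89 -3 * sqrt(10) / 178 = 0.45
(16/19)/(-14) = -8/133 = -0.06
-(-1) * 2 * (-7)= -14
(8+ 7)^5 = 759375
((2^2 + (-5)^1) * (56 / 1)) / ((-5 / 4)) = 224 / 5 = 44.80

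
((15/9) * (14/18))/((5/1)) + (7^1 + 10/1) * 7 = 3220/27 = 119.26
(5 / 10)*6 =3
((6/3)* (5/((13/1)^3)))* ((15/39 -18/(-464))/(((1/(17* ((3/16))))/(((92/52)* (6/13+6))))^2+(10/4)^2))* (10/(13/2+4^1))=3689828799300/12566037685551701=0.00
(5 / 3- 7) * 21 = -112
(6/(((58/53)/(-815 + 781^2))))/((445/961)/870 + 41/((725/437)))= 13961534948100/103311647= 135139.99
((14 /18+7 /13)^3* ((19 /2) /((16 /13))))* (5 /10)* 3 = 8674127 /328536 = 26.40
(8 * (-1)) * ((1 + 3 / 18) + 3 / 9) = -12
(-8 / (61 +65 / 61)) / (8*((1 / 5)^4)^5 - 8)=5817413330078125 / 361061096191402464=0.02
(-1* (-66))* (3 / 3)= 66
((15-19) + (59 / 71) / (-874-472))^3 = -55884487950732267 / 872790932781496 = -64.03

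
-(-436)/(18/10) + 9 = 2261/9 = 251.22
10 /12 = 5 /6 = 0.83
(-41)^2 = 1681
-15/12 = -5/4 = -1.25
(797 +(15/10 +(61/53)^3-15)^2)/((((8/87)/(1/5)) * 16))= 7253565927290667/56740764490240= 127.84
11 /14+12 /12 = 25 /14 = 1.79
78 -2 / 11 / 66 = 28313 / 363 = 78.00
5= 5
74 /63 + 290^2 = 5298374 /63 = 84101.17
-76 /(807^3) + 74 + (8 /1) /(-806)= 15671086713746 /211799851029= 73.99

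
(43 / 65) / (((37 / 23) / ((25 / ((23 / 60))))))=12900 / 481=26.82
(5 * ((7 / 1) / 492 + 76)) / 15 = 37399 / 1476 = 25.34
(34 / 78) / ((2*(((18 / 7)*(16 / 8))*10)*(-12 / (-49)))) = 5831 / 336960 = 0.02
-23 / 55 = -0.42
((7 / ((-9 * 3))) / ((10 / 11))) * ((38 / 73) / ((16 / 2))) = -1463 / 78840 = -0.02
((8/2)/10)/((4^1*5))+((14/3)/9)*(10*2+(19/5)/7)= 14407/1350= 10.67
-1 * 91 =-91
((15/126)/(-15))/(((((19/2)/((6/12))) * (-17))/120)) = 20/6783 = 0.00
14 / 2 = 7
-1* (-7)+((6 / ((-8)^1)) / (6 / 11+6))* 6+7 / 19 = 2031 / 304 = 6.68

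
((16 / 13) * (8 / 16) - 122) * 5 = -606.92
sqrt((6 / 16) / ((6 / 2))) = sqrt(2) / 4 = 0.35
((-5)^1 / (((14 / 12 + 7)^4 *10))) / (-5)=648 / 28824005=0.00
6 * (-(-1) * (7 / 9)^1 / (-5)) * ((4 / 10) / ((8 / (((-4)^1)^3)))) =224 / 75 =2.99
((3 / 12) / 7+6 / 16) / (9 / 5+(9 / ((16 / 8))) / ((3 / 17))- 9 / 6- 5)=115 / 5824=0.02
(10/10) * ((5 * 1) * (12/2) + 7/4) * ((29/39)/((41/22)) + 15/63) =301879/14924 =20.23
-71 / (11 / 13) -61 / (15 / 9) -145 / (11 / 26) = -25478 / 55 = -463.24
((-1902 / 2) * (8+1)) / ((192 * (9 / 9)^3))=-44.58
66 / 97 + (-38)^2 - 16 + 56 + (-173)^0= 144111 / 97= 1485.68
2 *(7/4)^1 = 7/2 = 3.50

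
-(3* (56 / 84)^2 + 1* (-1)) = -1 / 3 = -0.33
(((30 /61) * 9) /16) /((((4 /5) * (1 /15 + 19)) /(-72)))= -91125 /69784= -1.31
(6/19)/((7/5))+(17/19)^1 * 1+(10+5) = 2144/133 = 16.12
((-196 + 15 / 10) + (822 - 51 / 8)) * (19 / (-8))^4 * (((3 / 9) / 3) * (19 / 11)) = 3792.73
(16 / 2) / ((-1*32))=-1 / 4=-0.25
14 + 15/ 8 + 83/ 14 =1221/ 56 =21.80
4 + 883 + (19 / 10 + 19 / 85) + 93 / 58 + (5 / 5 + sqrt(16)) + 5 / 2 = 4428259 / 4930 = 898.23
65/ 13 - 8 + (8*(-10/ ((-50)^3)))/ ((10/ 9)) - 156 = -159.00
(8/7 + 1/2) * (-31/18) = -713/252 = -2.83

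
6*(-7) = -42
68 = 68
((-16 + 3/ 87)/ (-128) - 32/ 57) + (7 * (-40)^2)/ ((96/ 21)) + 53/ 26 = 6743356267/ 2750592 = 2451.60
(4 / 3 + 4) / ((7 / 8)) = 128 / 21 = 6.10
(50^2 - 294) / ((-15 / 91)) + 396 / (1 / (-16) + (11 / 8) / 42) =-80066 / 3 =-26688.67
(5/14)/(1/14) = 5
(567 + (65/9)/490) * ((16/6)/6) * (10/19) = 10002140/75411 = 132.64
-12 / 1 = -12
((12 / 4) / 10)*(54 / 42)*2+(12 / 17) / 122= 28209 / 36295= 0.78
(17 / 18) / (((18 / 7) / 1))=119 / 324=0.37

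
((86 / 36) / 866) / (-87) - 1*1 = -1356199 / 1356156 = -1.00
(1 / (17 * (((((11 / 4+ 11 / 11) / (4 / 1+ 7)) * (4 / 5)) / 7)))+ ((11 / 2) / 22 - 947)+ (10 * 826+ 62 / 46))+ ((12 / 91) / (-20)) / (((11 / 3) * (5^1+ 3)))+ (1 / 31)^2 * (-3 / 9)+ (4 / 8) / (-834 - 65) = 7316.11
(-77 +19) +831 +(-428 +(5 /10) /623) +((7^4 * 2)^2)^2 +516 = 662531703836638343 /1246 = 531726889114477.00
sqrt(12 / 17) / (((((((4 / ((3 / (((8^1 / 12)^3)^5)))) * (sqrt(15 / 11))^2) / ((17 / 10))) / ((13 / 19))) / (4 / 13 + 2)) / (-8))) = -473513931 * sqrt(51) / 778240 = -4345.15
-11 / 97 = -0.11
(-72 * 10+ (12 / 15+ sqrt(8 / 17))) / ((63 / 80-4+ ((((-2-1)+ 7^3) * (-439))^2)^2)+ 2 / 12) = -172608 / 119120083959711782399269+ 480 * sqrt(34) / 2025041427315100300787573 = -0.00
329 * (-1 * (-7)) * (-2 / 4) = -2303 / 2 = -1151.50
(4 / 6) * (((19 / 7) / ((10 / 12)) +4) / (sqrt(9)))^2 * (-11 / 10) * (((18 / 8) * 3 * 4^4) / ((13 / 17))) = -772127488 / 79625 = -9697.05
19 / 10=1.90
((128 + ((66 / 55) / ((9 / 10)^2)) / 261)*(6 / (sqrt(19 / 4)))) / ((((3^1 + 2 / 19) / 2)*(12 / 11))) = 19845232*sqrt(19) / 415773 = 208.05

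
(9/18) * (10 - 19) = -9/2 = -4.50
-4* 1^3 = -4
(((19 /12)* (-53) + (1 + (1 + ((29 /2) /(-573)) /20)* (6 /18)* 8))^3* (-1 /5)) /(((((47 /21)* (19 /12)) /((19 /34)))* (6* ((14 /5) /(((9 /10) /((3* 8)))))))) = 21004266403955284631 /577220663358720000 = 36.39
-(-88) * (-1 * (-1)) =88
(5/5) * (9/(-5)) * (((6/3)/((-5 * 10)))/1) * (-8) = -72/125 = -0.58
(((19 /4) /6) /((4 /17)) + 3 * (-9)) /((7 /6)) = -2269 /112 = -20.26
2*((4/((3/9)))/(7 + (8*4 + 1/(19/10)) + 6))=456/865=0.53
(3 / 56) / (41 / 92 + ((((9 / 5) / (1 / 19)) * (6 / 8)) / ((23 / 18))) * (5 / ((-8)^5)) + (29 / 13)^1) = 2449408 / 122232047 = 0.02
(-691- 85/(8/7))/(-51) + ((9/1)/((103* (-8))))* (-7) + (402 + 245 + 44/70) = 162457313/245140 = 662.71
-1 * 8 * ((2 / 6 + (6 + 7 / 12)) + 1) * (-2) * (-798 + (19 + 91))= -87146.67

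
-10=-10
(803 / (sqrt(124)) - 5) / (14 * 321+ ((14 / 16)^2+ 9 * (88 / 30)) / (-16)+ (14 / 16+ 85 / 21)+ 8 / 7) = -537600 / 483664487+ 43169280 * sqrt(31) / 14993599097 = 0.01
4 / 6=0.67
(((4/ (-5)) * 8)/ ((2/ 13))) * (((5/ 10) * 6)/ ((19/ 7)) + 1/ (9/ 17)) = -106496/ 855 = -124.56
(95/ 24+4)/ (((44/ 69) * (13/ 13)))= 4393/ 352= 12.48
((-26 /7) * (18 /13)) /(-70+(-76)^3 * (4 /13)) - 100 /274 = -307410392 /842392313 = -0.36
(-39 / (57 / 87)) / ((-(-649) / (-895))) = 1012245 / 12331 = 82.09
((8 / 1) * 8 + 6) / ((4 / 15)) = 525 / 2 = 262.50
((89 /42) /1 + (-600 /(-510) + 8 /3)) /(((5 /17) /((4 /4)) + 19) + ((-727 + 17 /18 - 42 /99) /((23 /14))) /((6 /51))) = -3231063 /2026504739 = -0.00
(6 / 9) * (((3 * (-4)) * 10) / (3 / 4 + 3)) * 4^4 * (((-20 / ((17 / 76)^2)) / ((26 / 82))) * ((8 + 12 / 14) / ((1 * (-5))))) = -962238349312 / 78897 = -12196133.56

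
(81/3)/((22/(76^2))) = 77976/11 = 7088.73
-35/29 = -1.21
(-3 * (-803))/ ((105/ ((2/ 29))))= 1606/ 1015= 1.58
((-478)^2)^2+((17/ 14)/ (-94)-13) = 68701698727771/ 1316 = 52204938242.99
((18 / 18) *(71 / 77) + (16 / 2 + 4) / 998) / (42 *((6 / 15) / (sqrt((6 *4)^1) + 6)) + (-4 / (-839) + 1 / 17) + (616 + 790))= 73014198685790 *sqrt(6) / 55850663747464403433 + 12294753056560915 / 18616887915821467811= 0.00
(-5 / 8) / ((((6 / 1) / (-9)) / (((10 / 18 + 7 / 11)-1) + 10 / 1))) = 5045 / 528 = 9.55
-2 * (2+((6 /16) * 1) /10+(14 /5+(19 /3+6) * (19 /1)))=-478.34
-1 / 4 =-0.25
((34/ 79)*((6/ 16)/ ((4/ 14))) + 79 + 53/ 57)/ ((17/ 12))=170573/ 3002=56.82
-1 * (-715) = 715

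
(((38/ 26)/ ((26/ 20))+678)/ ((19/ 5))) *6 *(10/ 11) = 34431600/ 35321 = 974.82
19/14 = 1.36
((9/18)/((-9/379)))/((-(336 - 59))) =379/4986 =0.08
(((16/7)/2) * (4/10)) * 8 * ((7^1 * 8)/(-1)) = -1024/5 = -204.80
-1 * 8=-8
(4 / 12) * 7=7 / 3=2.33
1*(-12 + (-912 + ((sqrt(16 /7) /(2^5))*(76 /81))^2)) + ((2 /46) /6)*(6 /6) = -3904123495 /4225284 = -923.99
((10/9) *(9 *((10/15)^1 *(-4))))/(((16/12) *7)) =-20/7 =-2.86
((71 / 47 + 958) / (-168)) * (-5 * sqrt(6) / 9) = 225485 * sqrt(6) / 71064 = 7.77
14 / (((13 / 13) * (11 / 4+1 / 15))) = 840 / 169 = 4.97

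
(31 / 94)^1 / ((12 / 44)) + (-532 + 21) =-143761 / 282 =-509.79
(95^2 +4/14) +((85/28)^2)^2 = 5599646641/614656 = 9110.21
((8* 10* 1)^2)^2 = 40960000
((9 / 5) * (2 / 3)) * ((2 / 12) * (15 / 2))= 3 / 2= 1.50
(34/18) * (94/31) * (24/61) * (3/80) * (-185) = -29563/1891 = -15.63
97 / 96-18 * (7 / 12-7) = 11185 / 96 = 116.51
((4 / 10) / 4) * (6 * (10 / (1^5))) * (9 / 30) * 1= 9 / 5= 1.80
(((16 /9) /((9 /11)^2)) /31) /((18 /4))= 3872 /203391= 0.02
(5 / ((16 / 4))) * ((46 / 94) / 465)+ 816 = 14266967 / 17484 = 816.00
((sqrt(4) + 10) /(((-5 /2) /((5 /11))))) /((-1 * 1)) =2.18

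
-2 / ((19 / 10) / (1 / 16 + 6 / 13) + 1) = -1090 / 2521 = -0.43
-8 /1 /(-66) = 4 /33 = 0.12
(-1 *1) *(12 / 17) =-12 / 17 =-0.71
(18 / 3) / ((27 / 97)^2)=18818 / 243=77.44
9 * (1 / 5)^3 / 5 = 9 / 625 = 0.01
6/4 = 1.50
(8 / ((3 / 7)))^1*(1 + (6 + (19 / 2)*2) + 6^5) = 436912 / 3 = 145637.33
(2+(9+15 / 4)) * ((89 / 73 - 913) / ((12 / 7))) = -1718080 / 219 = -7845.11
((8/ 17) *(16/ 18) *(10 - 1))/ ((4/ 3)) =48/ 17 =2.82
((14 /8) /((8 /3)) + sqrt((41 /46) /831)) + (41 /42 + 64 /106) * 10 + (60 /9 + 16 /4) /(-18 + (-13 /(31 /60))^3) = sqrt(1567266) /38226 + 139217286477035 /8460371342304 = 16.49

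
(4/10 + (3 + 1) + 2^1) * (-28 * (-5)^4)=-112000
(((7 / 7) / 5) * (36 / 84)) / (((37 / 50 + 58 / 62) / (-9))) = -8370 / 18179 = -0.46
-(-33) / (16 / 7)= 231 / 16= 14.44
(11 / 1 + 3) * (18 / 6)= 42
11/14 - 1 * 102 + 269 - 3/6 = 1171/7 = 167.29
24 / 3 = 8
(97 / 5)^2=9409 / 25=376.36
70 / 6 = 35 / 3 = 11.67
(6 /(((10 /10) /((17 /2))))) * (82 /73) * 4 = 16728 /73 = 229.15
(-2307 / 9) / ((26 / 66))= -8459 / 13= -650.69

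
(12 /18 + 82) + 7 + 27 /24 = 90.79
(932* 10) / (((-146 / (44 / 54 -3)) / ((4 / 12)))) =274940 / 5913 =46.50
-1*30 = -30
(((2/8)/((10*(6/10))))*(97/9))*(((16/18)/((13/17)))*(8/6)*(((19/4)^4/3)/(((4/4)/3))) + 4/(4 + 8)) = 214990121/606528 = 354.46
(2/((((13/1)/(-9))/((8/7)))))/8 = -18/91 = -0.20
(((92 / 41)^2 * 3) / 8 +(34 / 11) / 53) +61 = 61688999 / 980023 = 62.95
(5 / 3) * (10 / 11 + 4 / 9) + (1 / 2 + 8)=6389 / 594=10.76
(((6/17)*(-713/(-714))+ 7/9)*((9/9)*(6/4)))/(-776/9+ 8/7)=-30867/1549040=-0.02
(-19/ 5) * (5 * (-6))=114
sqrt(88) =9.38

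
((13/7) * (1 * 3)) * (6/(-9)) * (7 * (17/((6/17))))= -3757/3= -1252.33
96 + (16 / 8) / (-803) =77086 / 803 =96.00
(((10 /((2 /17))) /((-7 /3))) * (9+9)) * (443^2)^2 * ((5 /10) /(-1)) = 12626981807470.71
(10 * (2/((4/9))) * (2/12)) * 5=75/2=37.50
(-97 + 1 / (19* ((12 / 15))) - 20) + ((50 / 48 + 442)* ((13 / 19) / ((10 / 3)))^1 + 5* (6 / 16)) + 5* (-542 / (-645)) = -3905429 / 196080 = -19.92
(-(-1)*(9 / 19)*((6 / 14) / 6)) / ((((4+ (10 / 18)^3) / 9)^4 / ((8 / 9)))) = 7412080755407364 / 11374107315742213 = 0.65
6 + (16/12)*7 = 46/3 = 15.33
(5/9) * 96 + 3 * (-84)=-596/3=-198.67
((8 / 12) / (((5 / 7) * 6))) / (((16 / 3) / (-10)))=-7 / 24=-0.29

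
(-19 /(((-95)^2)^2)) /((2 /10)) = -1 /857375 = -0.00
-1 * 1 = -1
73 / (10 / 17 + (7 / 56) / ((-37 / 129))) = 367336 / 767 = 478.93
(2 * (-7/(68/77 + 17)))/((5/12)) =-4312/2295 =-1.88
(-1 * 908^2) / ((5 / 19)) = -15664816 / 5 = -3132963.20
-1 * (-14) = 14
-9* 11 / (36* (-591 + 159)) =11 / 1728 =0.01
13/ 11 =1.18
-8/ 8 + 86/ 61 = 25/ 61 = 0.41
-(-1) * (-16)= -16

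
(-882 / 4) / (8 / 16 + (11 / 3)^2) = -3969 / 251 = -15.81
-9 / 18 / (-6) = 1 / 12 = 0.08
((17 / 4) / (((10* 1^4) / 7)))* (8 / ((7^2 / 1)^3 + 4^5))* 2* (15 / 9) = 238 / 356019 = 0.00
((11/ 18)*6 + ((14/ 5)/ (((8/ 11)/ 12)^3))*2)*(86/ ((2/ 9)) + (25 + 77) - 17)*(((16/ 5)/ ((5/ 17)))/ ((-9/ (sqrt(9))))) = -48451287104/ 1125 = -43067810.76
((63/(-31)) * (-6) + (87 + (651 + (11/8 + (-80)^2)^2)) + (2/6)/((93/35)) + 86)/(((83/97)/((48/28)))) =70975966289087/864528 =82097938.17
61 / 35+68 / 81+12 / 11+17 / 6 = 405817 / 62370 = 6.51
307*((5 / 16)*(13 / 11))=19955 / 176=113.38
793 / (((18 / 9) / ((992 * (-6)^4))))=509753088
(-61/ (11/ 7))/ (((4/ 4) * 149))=-427/ 1639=-0.26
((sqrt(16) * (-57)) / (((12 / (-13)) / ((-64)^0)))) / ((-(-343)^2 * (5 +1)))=-247 / 705894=-0.00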